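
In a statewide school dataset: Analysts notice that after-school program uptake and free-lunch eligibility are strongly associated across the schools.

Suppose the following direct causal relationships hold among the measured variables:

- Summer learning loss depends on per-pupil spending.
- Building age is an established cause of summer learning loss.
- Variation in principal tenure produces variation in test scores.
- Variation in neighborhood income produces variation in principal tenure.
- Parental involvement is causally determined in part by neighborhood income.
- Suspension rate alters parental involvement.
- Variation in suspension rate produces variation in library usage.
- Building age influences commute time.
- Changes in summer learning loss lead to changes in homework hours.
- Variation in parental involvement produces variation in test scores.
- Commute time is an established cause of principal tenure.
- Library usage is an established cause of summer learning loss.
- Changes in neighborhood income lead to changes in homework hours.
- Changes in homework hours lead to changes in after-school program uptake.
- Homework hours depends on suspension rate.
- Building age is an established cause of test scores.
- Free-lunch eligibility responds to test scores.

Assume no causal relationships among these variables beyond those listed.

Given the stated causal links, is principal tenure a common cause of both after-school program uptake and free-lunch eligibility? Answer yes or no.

no

Principal tenure has no stated causal path to after-school program uptake. A confounder must cause both variables, so principal tenure does not qualify.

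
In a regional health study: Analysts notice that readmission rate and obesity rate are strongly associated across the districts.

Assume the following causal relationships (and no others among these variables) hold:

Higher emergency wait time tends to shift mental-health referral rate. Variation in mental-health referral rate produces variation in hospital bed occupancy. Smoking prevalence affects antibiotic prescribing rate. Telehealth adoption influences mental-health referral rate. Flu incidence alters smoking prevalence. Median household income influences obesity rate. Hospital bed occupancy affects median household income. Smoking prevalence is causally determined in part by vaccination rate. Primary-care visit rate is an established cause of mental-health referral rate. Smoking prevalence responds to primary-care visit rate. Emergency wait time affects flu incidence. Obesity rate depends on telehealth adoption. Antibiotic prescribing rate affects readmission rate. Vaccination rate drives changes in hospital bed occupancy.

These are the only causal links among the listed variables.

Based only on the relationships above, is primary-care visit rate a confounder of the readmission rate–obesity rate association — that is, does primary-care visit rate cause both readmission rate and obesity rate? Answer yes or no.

Primary-care visit rate has a causal path to readmission rate (primary-care visit rate → smoking prevalence → antibiotic prescribing rate → readmission rate) and to obesity rate (primary-care visit rate → mental-health referral rate → hospital bed occupancy → median household income → obesity rate), so it is a common cause of both — a confounder.

yes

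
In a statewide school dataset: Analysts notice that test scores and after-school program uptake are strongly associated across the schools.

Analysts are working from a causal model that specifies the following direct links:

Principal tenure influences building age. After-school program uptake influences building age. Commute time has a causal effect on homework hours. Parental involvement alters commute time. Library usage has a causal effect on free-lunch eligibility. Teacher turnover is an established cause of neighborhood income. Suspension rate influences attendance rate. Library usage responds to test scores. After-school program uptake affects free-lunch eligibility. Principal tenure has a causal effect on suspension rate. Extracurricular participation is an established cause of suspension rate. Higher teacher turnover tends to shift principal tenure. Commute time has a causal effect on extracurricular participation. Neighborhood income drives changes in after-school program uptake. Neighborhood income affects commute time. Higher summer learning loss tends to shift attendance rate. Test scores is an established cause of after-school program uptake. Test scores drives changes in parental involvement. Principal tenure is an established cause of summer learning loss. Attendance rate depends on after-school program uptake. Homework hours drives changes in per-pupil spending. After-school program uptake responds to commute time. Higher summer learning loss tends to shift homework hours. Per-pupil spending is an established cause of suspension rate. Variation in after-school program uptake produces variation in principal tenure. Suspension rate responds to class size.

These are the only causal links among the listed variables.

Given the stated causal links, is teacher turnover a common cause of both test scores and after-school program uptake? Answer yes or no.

no

Teacher turnover has no stated causal path to test scores. A confounder must cause both variables, so teacher turnover does not qualify.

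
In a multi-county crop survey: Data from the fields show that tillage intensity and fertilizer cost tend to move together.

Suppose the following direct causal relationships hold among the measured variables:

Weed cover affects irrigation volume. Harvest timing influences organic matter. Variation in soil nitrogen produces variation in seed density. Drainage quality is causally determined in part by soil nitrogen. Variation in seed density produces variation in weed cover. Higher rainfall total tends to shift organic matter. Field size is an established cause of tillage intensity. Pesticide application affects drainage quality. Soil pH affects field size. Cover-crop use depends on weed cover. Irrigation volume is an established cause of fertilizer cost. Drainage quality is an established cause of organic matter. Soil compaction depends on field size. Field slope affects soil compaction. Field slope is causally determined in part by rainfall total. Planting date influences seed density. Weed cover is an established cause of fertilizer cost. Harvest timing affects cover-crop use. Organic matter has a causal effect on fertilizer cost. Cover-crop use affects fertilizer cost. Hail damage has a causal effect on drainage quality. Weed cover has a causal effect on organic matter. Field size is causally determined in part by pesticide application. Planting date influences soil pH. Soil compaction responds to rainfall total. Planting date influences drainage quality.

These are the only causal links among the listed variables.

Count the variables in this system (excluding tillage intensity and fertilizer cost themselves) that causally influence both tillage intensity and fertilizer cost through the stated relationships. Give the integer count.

2

The common causes are: pesticide application (to tillage intensity via pesticide application → field size → tillage intensity; to fertilizer cost via pesticide application → drainage quality → organic matter → fertilizer cost); planting date (to tillage intensity via planting date → soil pH → field size → tillage intensity; to fertilizer cost via planting date → seed density → weed cover → fertilizer cost).
Every other variable lacks a causal path to at least one of tillage intensity and fertilizer cost.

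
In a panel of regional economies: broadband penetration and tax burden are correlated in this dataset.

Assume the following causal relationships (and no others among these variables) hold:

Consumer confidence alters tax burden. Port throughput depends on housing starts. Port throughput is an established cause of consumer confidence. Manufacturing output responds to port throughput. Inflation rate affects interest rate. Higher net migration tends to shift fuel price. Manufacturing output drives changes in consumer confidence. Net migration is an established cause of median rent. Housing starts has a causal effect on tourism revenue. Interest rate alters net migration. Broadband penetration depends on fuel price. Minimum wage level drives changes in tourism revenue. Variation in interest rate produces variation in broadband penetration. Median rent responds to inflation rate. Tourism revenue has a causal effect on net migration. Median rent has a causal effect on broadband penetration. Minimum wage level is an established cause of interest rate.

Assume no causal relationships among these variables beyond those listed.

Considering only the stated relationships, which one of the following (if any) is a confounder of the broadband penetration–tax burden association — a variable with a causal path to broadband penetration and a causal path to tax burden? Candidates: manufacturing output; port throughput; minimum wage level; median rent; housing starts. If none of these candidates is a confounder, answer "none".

Housing starts causes broadband penetration (housing starts → tourism revenue → net migration → median rent → broadband penetration) and also causes tax burden (housing starts → port throughput → consumer confidence → tax burden); it is a common cause of both.
Each of the other candidates lacks a causal path to at least one of broadband penetration and tax burden, so they do not confound the relationship.

housing starts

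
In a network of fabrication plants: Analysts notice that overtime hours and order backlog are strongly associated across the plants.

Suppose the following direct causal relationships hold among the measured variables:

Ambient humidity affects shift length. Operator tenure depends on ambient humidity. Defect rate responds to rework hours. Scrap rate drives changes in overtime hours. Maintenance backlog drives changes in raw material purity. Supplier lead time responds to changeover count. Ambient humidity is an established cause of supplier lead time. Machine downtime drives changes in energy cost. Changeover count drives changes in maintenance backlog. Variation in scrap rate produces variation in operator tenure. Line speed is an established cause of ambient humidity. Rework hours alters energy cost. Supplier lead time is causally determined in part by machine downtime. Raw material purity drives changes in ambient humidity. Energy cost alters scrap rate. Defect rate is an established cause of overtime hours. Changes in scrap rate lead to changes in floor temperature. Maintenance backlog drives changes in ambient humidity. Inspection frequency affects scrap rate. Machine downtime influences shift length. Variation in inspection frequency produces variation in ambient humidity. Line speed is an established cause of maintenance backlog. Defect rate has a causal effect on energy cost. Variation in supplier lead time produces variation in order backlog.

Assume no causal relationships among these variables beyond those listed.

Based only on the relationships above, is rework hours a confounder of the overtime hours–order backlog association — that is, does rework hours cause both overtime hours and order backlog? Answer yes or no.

Rework hours has no stated causal path to order backlog. A confounder must cause both variables, so rework hours does not qualify.

no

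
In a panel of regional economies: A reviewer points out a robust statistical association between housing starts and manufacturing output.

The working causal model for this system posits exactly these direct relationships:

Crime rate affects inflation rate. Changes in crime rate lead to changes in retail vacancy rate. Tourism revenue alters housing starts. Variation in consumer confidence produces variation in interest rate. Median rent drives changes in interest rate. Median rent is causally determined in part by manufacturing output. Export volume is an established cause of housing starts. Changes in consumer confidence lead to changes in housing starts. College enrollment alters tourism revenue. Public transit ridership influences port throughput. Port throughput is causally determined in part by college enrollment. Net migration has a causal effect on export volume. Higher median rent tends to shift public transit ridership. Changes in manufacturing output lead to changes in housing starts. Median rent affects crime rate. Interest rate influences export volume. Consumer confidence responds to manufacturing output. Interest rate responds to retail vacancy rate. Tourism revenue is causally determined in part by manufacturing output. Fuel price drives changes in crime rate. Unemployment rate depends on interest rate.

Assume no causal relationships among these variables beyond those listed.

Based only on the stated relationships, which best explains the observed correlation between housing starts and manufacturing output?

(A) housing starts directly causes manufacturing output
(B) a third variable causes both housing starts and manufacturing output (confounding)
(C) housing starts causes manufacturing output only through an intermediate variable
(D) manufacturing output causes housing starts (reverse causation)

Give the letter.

The stated link runs manufacturing output → housing starts; housing starts has no causal path to manufacturing output. No variable causes both, so confounding is ruled out. The correlation reflects reverse causation.

D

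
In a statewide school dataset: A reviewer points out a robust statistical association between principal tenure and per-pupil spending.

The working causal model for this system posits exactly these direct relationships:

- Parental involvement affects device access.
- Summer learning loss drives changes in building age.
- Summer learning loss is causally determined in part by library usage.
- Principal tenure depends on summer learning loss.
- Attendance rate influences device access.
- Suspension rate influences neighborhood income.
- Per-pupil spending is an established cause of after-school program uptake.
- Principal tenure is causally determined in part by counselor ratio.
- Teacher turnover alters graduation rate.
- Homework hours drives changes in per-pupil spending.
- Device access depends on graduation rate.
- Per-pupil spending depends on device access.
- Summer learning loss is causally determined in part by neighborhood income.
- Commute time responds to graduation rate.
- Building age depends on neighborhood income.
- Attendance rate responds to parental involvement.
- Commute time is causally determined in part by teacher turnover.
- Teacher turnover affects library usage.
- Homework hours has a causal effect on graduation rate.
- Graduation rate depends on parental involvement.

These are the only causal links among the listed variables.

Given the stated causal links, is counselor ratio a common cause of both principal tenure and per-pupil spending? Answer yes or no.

no

Counselor ratio has no stated causal path to per-pupil spending. A confounder must cause both variables, so counselor ratio does not qualify.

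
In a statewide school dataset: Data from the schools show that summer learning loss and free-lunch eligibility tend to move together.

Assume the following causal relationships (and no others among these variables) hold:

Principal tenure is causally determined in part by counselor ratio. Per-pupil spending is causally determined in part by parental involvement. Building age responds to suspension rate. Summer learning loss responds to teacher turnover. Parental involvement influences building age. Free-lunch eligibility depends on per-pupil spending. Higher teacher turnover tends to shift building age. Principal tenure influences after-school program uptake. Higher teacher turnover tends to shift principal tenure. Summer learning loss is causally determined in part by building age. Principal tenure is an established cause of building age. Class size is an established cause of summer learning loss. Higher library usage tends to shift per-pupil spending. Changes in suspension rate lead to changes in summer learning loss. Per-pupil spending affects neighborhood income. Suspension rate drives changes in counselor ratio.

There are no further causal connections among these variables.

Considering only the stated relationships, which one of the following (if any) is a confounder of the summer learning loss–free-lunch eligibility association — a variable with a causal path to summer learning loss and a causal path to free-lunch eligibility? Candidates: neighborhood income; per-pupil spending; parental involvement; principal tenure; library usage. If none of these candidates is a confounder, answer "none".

Parental involvement causes summer learning loss (parental involvement → building age → summer learning loss) and also causes free-lunch eligibility (parental involvement → per-pupil spending → free-lunch eligibility); it is a common cause of both.
Each of the other candidates lacks a causal path to at least one of summer learning loss and free-lunch eligibility, so they do not confound the relationship.

parental involvement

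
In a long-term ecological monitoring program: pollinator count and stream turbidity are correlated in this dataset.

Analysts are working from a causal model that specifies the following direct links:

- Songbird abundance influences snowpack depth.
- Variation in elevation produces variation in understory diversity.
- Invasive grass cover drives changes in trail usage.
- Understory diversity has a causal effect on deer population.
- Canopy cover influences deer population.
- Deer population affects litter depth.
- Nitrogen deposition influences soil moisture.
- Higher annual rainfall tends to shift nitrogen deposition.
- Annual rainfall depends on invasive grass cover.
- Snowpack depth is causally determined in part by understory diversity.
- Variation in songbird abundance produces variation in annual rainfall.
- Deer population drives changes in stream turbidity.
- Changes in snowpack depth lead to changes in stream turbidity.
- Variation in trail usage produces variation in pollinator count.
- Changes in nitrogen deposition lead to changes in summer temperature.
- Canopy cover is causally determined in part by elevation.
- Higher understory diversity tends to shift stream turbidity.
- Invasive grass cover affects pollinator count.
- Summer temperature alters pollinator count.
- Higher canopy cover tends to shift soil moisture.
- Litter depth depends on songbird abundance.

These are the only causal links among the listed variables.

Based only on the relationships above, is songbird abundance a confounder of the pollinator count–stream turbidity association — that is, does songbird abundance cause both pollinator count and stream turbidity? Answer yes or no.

Songbird abundance has a causal path to pollinator count (songbird abundance → annual rainfall → nitrogen deposition → summer temperature → pollinator count) and to stream turbidity (songbird abundance → snowpack depth → stream turbidity), so it is a common cause of both — a confounder.

yes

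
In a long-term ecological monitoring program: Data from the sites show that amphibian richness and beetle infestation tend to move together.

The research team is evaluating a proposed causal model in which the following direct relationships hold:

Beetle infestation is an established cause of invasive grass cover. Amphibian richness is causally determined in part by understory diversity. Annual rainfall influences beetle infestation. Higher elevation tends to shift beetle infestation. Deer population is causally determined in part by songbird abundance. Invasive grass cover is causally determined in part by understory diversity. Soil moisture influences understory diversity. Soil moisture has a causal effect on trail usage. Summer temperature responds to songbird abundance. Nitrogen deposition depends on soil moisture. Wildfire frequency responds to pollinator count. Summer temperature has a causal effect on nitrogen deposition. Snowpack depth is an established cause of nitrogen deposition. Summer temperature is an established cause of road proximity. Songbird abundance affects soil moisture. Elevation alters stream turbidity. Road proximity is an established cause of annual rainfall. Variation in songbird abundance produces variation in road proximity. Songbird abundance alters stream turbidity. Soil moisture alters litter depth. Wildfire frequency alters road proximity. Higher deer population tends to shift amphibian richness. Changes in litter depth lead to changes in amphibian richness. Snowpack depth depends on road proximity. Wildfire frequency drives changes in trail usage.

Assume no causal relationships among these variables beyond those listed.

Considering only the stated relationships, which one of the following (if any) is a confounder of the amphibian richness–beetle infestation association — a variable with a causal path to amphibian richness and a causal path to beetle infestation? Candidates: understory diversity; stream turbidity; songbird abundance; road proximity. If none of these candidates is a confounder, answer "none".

Songbird abundance causes amphibian richness (songbird abundance → deer population → amphibian richness) and also causes beetle infestation (songbird abundance → road proximity → annual rainfall → beetle infestation); it is a common cause of both.
Each of the other candidates lacks a causal path to at least one of amphibian richness and beetle infestation, so they do not confound the relationship.

songbird abundance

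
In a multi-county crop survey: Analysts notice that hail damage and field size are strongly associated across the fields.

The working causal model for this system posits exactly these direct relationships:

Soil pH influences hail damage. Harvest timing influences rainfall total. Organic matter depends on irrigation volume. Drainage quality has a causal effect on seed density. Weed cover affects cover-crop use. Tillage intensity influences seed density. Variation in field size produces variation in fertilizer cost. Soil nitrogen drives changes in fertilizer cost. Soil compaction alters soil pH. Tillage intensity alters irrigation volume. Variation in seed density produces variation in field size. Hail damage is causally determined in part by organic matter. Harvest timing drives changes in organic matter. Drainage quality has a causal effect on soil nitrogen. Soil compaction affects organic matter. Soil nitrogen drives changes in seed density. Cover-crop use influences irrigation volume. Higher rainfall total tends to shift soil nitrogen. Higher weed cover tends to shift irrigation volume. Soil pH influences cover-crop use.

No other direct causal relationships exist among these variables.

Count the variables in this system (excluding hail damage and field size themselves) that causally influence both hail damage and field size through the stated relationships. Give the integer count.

The common causes are: harvest timing (to hail damage via harvest timing → organic matter → hail damage; to field size via harvest timing → rainfall total → soil nitrogen → seed density → field size); tillage intensity (to hail damage via tillage intensity → irrigation volume → organic matter → hail damage; to field size via tillage intensity → seed density → field size).
Every other variable lacks a causal path to at least one of hail damage and field size.

2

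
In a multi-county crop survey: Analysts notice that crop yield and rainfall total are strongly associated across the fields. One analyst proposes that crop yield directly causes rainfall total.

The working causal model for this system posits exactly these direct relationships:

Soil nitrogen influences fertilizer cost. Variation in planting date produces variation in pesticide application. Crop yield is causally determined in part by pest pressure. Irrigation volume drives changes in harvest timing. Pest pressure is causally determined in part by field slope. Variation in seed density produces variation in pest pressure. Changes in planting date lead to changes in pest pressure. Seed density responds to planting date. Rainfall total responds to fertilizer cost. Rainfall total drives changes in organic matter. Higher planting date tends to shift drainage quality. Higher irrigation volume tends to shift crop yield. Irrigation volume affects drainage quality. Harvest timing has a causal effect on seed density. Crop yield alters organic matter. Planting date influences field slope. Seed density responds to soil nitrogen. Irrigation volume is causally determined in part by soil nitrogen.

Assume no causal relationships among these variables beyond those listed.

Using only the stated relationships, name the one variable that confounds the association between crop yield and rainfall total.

Soil nitrogen has a causal path to crop yield (soil nitrogen → irrigation volume → crop yield) and a separate causal path to rainfall total (soil nitrogen → fertilizer cost → rainfall total), so it is a common cause of both.
No stated relationship gives crop yield a causal route to rainfall total, so the correlation is explained by the shared upstream cause rather than a direct effect.

soil nitrogen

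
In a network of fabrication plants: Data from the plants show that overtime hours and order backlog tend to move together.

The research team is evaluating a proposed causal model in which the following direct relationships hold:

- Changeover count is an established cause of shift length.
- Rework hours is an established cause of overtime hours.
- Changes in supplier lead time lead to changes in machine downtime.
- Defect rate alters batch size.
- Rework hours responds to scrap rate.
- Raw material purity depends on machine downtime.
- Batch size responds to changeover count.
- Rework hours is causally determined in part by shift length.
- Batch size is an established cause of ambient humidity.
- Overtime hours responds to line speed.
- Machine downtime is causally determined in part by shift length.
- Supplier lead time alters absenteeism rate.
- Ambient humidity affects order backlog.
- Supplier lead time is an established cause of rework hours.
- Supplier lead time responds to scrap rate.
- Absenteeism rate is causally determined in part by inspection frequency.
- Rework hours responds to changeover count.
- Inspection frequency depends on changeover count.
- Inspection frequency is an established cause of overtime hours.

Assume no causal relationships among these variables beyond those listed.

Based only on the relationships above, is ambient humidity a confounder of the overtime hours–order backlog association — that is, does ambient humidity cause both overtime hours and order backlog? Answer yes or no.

Ambient humidity has no stated causal path to overtime hours. A confounder must cause both variables, so ambient humidity does not qualify.

no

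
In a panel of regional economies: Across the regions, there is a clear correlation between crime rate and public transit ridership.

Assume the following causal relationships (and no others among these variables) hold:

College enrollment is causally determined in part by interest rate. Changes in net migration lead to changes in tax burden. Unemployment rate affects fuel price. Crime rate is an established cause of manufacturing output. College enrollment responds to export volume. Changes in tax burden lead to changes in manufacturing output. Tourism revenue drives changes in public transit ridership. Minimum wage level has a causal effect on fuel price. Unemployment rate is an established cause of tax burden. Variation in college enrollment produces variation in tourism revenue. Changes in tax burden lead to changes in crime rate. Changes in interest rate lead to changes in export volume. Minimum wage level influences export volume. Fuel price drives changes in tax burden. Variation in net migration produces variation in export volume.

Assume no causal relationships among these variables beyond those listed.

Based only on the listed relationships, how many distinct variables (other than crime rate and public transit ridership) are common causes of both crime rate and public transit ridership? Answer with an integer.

2

The common causes are: minimum wage level (to crime rate via minimum wage level → fuel price → tax burden → crime rate; to public transit ridership via minimum wage level → export volume → college enrollment → tourism revenue → public transit ridership); net migration (to crime rate via net migration → tax burden → crime rate; to public transit ridership via net migration → export volume → college enrollment → tourism revenue → public transit ridership).
Every other variable lacks a causal path to at least one of crime rate and public transit ridership.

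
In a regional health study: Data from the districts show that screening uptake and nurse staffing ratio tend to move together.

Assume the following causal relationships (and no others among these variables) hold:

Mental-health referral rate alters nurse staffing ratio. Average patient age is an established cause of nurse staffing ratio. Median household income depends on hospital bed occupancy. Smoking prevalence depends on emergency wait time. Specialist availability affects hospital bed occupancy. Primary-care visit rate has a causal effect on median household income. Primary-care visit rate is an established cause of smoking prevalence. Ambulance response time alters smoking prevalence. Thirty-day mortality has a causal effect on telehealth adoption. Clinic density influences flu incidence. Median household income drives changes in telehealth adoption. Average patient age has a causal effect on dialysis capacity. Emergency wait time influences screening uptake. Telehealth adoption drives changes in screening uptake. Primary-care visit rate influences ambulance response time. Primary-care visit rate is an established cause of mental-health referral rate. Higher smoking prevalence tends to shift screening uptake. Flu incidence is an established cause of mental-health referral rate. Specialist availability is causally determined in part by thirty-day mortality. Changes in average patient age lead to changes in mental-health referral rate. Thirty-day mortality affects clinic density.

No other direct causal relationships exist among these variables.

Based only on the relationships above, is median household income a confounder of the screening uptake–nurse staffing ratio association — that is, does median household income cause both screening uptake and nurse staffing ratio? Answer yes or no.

no

Median household income has no stated causal path to nurse staffing ratio. A confounder must cause both variables, so median household income does not qualify.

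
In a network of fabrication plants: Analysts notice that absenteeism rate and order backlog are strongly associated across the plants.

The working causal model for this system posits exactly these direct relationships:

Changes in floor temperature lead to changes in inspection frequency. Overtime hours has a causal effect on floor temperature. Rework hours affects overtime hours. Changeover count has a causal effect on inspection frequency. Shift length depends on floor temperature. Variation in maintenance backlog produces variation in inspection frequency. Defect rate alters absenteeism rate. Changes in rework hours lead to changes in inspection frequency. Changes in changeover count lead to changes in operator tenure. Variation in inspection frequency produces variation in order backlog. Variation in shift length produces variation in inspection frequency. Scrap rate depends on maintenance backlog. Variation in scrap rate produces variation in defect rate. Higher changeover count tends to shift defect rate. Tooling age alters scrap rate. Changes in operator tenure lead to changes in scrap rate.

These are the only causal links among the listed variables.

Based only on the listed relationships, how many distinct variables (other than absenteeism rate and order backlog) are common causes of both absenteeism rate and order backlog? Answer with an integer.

2

The common causes are: changeover count (to absenteeism rate via changeover count → defect rate → absenteeism rate; to order backlog via changeover count → inspection frequency → order backlog); maintenance backlog (to absenteeism rate via maintenance backlog → scrap rate → defect rate → absenteeism rate; to order backlog via maintenance backlog → inspection frequency → order backlog).
Every other variable lacks a causal path to at least one of absenteeism rate and order backlog.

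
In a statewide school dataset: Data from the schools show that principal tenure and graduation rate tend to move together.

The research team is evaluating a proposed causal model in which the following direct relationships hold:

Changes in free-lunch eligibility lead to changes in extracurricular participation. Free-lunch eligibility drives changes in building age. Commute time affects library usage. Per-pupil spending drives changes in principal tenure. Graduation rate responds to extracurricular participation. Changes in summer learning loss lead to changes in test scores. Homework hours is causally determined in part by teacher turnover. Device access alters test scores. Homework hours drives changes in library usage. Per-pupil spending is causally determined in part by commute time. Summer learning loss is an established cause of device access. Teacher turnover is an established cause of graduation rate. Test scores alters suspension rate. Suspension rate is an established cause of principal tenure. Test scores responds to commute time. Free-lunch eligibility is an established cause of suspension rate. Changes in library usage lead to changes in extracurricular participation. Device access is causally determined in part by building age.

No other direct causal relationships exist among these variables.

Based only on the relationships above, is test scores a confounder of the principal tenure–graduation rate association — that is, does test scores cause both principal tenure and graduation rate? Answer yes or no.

Test scores has no stated causal path to graduation rate. A confounder must cause both variables, so test scores does not qualify.

no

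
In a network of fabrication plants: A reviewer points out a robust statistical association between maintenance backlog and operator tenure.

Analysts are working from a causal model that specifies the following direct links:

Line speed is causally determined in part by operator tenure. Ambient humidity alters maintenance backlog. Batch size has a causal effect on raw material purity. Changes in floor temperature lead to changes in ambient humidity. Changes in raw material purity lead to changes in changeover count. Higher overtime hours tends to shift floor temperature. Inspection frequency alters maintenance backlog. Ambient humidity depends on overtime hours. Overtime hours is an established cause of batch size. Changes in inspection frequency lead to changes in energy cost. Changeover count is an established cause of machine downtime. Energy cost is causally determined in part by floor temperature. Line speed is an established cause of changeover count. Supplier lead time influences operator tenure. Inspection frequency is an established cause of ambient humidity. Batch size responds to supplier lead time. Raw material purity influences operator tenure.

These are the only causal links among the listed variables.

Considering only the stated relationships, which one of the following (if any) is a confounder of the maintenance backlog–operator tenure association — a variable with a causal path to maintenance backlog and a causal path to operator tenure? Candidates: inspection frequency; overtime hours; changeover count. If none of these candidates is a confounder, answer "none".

overtime hours

Overtime hours causes maintenance backlog (overtime hours → ambient humidity → maintenance backlog) and also causes operator tenure (overtime hours → batch size → raw material purity → operator tenure); it is a common cause of both.
Each of the other candidates lacks a causal path to at least one of maintenance backlog and operator tenure, so they do not confound the relationship.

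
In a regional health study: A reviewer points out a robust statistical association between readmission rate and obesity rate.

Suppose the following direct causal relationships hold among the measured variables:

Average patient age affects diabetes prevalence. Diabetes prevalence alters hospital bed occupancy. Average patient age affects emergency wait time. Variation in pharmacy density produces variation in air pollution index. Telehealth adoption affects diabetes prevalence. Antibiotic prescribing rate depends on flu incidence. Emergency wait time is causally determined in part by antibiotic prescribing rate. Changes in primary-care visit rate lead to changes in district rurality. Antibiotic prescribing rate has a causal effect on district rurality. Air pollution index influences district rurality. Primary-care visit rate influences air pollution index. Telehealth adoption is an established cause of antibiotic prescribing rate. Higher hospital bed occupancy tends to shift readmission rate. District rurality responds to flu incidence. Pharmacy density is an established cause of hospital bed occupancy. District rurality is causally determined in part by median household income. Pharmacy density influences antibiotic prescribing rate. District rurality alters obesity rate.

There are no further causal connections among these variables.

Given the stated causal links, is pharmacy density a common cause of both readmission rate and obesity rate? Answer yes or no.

Pharmacy density has a causal path to readmission rate (pharmacy density → hospital bed occupancy → readmission rate) and to obesity rate (pharmacy density → air pollution index → district rurality → obesity rate), so it is a common cause of both — a confounder.

yes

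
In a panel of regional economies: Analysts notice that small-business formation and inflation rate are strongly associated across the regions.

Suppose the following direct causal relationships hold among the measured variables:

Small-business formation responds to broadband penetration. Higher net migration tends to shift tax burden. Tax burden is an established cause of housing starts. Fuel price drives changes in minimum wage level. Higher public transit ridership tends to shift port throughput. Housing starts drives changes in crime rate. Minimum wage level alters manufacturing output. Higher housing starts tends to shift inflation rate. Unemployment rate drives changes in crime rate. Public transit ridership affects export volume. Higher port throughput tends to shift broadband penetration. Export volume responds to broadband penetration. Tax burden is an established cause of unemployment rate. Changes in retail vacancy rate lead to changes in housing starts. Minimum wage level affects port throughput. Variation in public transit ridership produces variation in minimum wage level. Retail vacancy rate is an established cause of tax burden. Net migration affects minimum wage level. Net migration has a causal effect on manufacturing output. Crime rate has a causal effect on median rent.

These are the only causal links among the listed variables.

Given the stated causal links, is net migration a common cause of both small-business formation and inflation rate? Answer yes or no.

yes

Net migration has a causal path to small-business formation (net migration → minimum wage level → port throughput → broadband penetration → small-business formation) and to inflation rate (net migration → tax burden → housing starts → inflation rate), so it is a common cause of both — a confounder.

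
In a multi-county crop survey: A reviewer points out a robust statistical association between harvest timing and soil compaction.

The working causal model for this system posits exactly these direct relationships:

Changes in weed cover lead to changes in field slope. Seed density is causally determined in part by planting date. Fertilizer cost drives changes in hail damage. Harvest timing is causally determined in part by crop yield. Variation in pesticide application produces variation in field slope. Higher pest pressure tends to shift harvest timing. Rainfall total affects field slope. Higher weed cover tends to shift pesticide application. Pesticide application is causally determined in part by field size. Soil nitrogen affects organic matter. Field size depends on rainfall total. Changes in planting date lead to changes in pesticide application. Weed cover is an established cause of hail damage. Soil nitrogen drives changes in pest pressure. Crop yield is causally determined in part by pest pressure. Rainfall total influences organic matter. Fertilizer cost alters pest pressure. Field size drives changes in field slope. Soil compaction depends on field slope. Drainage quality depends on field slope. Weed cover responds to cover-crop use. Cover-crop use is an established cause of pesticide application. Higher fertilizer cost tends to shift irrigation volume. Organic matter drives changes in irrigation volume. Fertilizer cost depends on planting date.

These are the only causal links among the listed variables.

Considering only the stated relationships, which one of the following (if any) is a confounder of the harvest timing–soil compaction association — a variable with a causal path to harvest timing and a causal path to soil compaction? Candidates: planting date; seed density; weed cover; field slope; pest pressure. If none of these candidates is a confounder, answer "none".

planting date

Planting date causes harvest timing (planting date → fertilizer cost → pest pressure → harvest timing) and also causes soil compaction (planting date → pesticide application → field slope → soil compaction); it is a common cause of both.
Each of the other candidates lacks a causal path to at least one of harvest timing and soil compaction, so they do not confound the relationship.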